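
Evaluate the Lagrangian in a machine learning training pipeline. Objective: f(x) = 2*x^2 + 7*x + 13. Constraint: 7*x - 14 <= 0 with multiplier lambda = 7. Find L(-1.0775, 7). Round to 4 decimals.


Step 1: Evaluate f(x).
f(-1.0775) = 2*(-1.0775)^2 + 7*(-1.0775) + 13 = 7.7795
Step 2: Evaluate g(x).
g(-1.0775) = 7*-1.0775 - 14 = -21.5425
Step 3: Compute Lagrangian.
L = 7.7795 + 7*-21.5425 = -143.018


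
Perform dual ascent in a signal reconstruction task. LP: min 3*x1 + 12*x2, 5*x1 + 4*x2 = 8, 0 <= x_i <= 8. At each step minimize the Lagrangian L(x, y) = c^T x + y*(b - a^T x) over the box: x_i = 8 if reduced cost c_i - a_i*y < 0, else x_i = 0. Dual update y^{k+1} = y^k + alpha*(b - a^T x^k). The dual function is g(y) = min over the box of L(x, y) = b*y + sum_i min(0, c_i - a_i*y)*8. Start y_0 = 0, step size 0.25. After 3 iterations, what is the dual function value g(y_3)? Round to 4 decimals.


Dual ascent for LP: min 3*x1 + 12*x2, 5*x1 + 4*x2 = 8, 0 <= x_i <= 8
Step 1: y^k = 0.0, reduced costs: (3.0, 12.0)
  x^k = (0.0, 0.0), subgradient = b - a^T x = 8.0
  y^{k+1} = 0.0 + 0.25*8.0 = 2.0
Step 2: y^k = 2.0, reduced costs: (-7.0, 4.0)
  x^k = (8.0, 0.0), subgradient = b - a^T x = -32.0
  y^{k+1} = 2.0 + 0.25*-32.0 = -6.0
Step 3: y^k = -6.0, reduced costs: (33.0, 36.0)
  x^k = (0.0, 0.0), subgradient = b - a^T x = 8.0
  y^{k+1} = -6.0 + 0.25*8.0 = -4.0
Dual objective at y_3 = -4.0: reduced costs (23.0, 28.0), box minimizer x = (0.0, 0.0)
g(y_3) = b*y + (c1 - a1*y)*x1 + (c2 - a2*y)*x2 = 8*(-4.0) + 23.0*0.0 + 28.0*0.0 = -32.0 + 0.0 + 0.0 = -32.0


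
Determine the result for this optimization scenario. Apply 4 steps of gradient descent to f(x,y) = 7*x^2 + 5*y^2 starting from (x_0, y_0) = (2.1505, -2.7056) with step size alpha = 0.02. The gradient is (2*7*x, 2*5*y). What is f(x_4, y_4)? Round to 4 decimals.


Gradient descent on f(x,y) = 7*x^2 + 5*y^2.
Starting point: (2.1505, -2.7056), alpha = 0.02
Step 1: grad_x = 2*7*2.1505 = 30.107, grad_y = 2*5*-2.7056 = -27.056
  x_1 = 2.1505 - 0.02*30.107 = 1.5484
  y_1 = -2.7056 - 0.02*-27.056 = -2.1645
Step 2: grad_x = 2*7*1.5484 = 21.677, grad_y = 2*5*-2.1645 = -21.6448
  x_2 = 1.5484 - 0.02*21.677 = 1.1148
  y_2 = -2.1645 - 0.02*-21.6448 = -1.7316
Step 3: grad_x = 2*7*1.1148 = 15.6075, grad_y = 2*5*-1.7316 = -17.3158
  x_3 = 1.1148 - 0.02*15.6075 = 0.8027
  y_3 = -1.7316 - 0.02*-17.3158 = -1.3853
Step 4: grad_x = 2*7*0.8027 = 11.2374, grad_y = 2*5*-1.3853 = -13.8527
  x_4 = 0.8027 - 0.02*11.2374 = 0.5779
  y_4 = -1.3853 - 0.02*-13.8527 = -1.1082
f(0.5779, -1.1082) = 7*0.5779^2 + 5*(-1.1082)^2 = 8.4786


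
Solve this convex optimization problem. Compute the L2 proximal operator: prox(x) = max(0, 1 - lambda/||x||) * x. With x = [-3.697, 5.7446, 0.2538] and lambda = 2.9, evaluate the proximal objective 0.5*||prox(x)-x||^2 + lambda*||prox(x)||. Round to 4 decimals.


Step 1: Compute ||x||.
||x|| = 6.8361
Step 2: Compute scaling factor.
scale = max(0, 1 - 2.9/6.8361) = 0.5758
Step 3: prox(x) = [-2.1287, 3.3076, 0.1461]
||prox(x)|| = 3.9361
Step 4: Proximal objective.
0.5*||prox-x||^2 = 4.205
lambda*||prox|| = 11.4147
Total = 15.6198


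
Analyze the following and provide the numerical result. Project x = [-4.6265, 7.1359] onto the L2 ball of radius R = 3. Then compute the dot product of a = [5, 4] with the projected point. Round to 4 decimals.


Step 1: Compute ||x|| (intermediates to 6 decimals).
||x|| = sqrt((-4.6265)^2 + 7.1359^2) = 8.504444
Step 2: Project.
Since ||x|| > R, scale = R/||x|| = 3/8.504444 = 0.352757, proj(x) = scale * x
proj(x) = [-1.63203, 2.517239]
Step 3: Dot product.
a^T * proj(x) = 5*(-1.63203) + 4*2.517239 = 1.9088


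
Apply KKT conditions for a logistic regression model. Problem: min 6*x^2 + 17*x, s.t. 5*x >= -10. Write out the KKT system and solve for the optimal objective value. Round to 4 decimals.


Step 1: Try lambda = 0 (constraint inactive).
Stationarity: 2*6*x + 17 = 0
x* = -17/(2*6) = -17/12 = -1.4167 (rounded; the exact value -17/12 is used below)
Check constraint: 5*-1.4167 = -7.0835 >= -10 -- satisfied.
Step 2: Compute optimal value.
f(x*) = 6*(-17/12)^2 + 17*(-17/12) = -12.0417


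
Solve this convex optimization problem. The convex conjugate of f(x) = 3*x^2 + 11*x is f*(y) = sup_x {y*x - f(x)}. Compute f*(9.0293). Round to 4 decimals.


f*(y) = sup_x {y*x - a*x^2 - b*x} = sup_x {(y-b)*x - a*x^2}
FOC: (y - b) - 2a*x = 0 => x* = (y - b)/(2a)
x* = (9.0293 - 11)/(2*3) = -0.3285
f*(9.0293) = (y-b)^2/(4a) = (9.0293 - 11)^2/(4*3)
= 3.8837/12 = 0.3236


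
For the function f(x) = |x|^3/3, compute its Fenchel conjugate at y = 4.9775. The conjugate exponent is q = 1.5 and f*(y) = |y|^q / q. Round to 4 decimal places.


The conjugate exponent q satisfies 1/p + 1/q = 1.
p = 3, so q = 3/(3 - 1) = 1.5
|y|^q = 4.9775^1.5 = 11.105
f*(4.9775) = 11.105 / 1.5 = 7.4033


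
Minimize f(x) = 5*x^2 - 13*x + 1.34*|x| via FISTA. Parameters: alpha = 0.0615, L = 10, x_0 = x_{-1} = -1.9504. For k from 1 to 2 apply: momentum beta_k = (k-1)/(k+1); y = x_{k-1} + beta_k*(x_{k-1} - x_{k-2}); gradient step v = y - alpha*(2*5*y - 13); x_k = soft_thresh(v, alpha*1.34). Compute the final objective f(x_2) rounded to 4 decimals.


FISTA on f(x) = 5*x^2 - 13*x + 1.34*|x|
L = 10, alpha = 0.0615
Iteration 1: beta = 0.0, y = -1.9504 + 0.0*(-1.9504 + 1.9504) = -1.9504
  grad(y) = -32.504, v = y - alpha*grad = 0.0486
  prox(v) = soft_thresh(0.0486, 0.0824) = 0.0
Iteration 2: beta = 0.3333, y = 0.0 + 0.3333*(0.0 + 1.9504) = 0.6501
  grad(y) = -6.4987, v = y - alpha*grad = 1.0498
  prox(v) = soft_thresh(1.0498, 0.0824) = 0.9674
f(x_2) = 5*0.9674^2 - 13*0.9674 + 1.34*|0.9674| = -6.6006


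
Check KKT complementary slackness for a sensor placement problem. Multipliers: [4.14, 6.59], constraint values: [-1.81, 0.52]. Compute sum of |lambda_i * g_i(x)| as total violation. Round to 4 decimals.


KKT complementary slackness check:
lambda_1 * g_1 = 4.14 * -1.81 = -7.4934
lambda_2 * g_2 = 6.59 * 0.52 = 3.4268
Total violation = 7.4934 + 3.4268 = 10.9202


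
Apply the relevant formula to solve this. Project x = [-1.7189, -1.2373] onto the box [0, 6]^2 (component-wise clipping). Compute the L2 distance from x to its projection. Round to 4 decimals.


Project each component onto [0, 6].
clip(-1.7189) = 0.0, clip(-1.2373) = 0.0
Projection = [0.0, 0.0]
Squared diffs: [2.9546, 1.5309]
Distance = sqrt(4.4855) = 2.1179


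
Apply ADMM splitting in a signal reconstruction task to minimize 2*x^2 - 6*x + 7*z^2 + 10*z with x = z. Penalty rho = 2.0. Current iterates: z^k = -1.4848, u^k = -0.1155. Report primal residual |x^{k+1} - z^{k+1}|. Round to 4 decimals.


ADMM iteration with rho = 2.0, z^k = -1.4848, u^k = -0.1155
Step 1: x-update.
Minimize 2*x^2 - 6*x + (2.0/2)*(x + 1.4848 - 0.1155)^2
FOC: (2*2 + 2.0)*x = 6 + 2.0*(-1.4848 + 0.1155)
x^{k+1} = 0.5436
Step 2: z-update.
Minimize 7*z^2 + 10*z + (2.0/2)*(0.5436 - z - 0.1155)^2
FOC: (2*7 + 2.0)*z = -10 + 2.0*(0.5436 - 0.1155)
z^{k+1} = -0.5715
Step 3: u-update.
u^{k+1} = -0.1155 + 0.5436 + 0.5715 = 0.9996
Step 4: Primal residual = |0.5436 + 0.5715| = 1.1151


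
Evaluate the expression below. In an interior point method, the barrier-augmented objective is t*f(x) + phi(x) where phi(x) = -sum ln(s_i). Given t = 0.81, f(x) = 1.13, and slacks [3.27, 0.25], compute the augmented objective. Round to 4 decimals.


Step 1: Compute log-barrier.
ln values: [1.1848, -1.3863]
phi = -(1.1848 - 1.3863) = 0.2015
Step 2: Compute augmented objective.
t*f(x) = 0.81*1.13 = 0.9153
Total = 0.9153 + 0.2015 = 1.1168


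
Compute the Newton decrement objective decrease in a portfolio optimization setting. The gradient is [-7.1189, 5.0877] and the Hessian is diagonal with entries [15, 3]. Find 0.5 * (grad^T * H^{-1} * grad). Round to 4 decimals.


Step 1: H is diagonal, so H^(-1) * g = [-0.4746, 1.6959].
Step 2: g^T H^(-1) g = sum_i g_i^2 / H_ii
  = (-7.1189)^2/15 + (5.0877)^2/3
  = 3.3786 + 8.6282 = 12.0068
Step 3: Objective decrease = 0.5 * g^T H^(-1) g = 6.0034


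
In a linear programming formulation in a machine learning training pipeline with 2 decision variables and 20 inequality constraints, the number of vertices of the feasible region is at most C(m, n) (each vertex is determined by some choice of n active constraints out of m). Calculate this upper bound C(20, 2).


Each vertex corresponds to some choice of n active constraints out of m, so the number of vertices is at most C(m, n) = m! / (n!(m-n)!).
m = 20, n = 2
Numerator: 20 * 19
Denominator: 2! = 2
C(20, 2) = 190


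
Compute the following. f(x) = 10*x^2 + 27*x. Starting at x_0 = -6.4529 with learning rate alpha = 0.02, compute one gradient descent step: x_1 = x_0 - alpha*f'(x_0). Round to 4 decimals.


We compute the gradient at x_0 and apply the update.
f'(x) = 20*x + 27
f'(-6.4529) = 20*-6.4529 + 27 = -102.058
x_1 = -6.4529 - 0.02*-102.058 = -4.4117


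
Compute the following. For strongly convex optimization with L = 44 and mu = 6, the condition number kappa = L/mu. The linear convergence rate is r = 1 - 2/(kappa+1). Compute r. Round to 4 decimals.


Step 1: Compute the condition number.
kappa = L/mu = 44/6 = 7.3333
Step 2: Compute the convergence rate.
r = 1 - 2/(kappa + 1) = 1 - 2*mu/(L + mu) = (L - mu)/(L + mu) = 38/50 = 0.76


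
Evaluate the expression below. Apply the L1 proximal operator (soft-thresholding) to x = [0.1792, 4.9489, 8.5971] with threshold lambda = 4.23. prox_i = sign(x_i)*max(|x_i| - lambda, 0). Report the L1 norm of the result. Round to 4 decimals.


Soft-thresholding with lambda = 4.23:
prox(0.1792) = sign(0.1792)*max(|0.1792| - 4.23, 0) = 0.0
prox(4.9489) = sign(4.9489)*max(|4.9489| - 4.23, 0) = 0.7189
prox(8.5971) = sign(8.5971)*max(|8.5971| - 4.23, 0) = 4.3671
prox(x) = [0.0, 0.7189, 4.3671]
||prox(x)||_1 = 0.0 + 0.7189 + 4.3671 = 5.086


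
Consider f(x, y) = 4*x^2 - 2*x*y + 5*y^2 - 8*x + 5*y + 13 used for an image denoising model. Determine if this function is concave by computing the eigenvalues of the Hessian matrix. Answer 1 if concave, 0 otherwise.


The Hessian of f(x,y) = 4*x^2 - 2*x*y + 5*y^2 - 8*x + 5*y + 13 is:
H = [[8, -2], [-2, 10]]
Trace = 8 + 10 = 18
Determinant = 8*10 - (-2)^2 = 76
Discriminant = (18)^2 - 4*76 = 20.0
Eigenvalues: lambda_1 = 6.7639, lambda_2 = 11.2361
The function is not concave.

0


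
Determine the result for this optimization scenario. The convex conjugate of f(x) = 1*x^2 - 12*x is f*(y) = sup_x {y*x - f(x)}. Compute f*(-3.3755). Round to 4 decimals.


f*(y) = sup_x {y*x - a*x^2 - b*x} = sup_x {(y-b)*x - a*x^2}
FOC: (y - b) - 2a*x = 0 => x* = (y - b)/(2a)
x* = (-3.3755 + 12)/(2*1) = 4.3123
f*(-3.3755) = (y-b)^2/(4a) = (-3.3755 + 12)^2/(4*1)
= 74.382/4 = 18.5955


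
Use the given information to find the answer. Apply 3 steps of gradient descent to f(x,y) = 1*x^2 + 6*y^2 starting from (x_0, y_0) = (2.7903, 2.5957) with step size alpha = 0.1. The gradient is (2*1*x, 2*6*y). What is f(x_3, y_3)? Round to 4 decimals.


Gradient descent on f(x,y) = 1*x^2 + 6*y^2.
Starting point: (2.7903, 2.5957), alpha = 0.1
Step 1: grad_x = 2*1*2.7903 = 5.5806, grad_y = 2*6*2.5957 = 31.1484
  x_1 = 2.7903 - 0.1*5.5806 = 2.2322
  y_1 = 2.5957 - 0.1*31.1484 = -0.5191
Step 2: grad_x = 2*1*2.2322 = 4.4645, grad_y = 2*6*-0.5191 = -6.2297
  x_2 = 2.2322 - 0.1*4.4645 = 1.7858
  y_2 = -0.5191 - 0.1*-6.2297 = 0.1038
Step 3: grad_x = 2*1*1.7858 = 3.5716, grad_y = 2*6*0.1038 = 1.2459
  x_3 = 1.7858 - 0.1*3.5716 = 1.4286
  y_3 = 0.1038 - 0.1*1.2459 = -0.0208
f(1.4286, -0.0208) = 1*1.4286^2 + 6*(-0.0208)^2 = 2.0436


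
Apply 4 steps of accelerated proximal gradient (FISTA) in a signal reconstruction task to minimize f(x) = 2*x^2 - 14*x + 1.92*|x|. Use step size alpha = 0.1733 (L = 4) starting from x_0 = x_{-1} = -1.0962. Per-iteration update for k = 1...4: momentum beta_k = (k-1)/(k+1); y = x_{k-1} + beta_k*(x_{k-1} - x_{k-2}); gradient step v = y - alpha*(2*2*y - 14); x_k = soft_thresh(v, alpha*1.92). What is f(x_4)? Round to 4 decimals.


FISTA on f(x) = 2*x^2 - 14*x + 1.92*|x|
L = 4, alpha = 0.1733
Iteration 1: beta = 0.0, y = -1.0962 + 0.0*(-1.0962 + 1.0962) = -1.0962
  grad(y) = -18.3848, v = y - alpha*grad = 2.0899
  prox(v) = soft_thresh(2.0899, 0.3327) = 1.7571
Iteration 2: beta = 0.3333, y = 1.7571 + 0.3333*(1.7571 + 1.0962) = 2.7083
  grad(y) = -3.1669, v = y - alpha*grad = 3.2571
  prox(v) = soft_thresh(3.2571, 0.3327) = 2.9244
Iteration 3: beta = 0.5, y = 2.9244 + 0.5*(2.9244 - 1.7571) = 3.508
  grad(y) = 0.0319, v = y - alpha*grad = 3.5024
  prox(v) = soft_thresh(3.5024, 0.3327) = 3.1697
Iteration 4: beta = 0.6, y = 3.1697 + 0.6*(3.1697 - 2.9244) = 3.3169
  grad(y) = -0.7323, v = y - alpha*grad = 3.4438
  prox(v) = soft_thresh(3.4438, 0.3327) = 3.1111
f(x_4) = 2*3.1111^2 - 14*3.1111 + 1.92*|3.1111| = -18.2242


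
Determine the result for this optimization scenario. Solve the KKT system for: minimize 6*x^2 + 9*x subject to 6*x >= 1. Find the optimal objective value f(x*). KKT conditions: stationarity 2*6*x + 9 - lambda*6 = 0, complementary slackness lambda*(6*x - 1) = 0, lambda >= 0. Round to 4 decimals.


Step 1: Try lambda = 0 (constraint inactive).
x_unc = -9/(2*6) = -0.75
Check: 6*-0.75 = -4.5 < 1 -- violated!
Step 2: Constraint must be active: 6*x = 1
x* = 1/6 = 0.1667 (rounded; the exact value 1/6 is used below)
lambda = (2*6*(1/6) + 9)/6 = 1.8333
Step 3: Compute optimal value.
f(x*) = 6*(1/6)^2 + 9*(1/6) = 1.6667


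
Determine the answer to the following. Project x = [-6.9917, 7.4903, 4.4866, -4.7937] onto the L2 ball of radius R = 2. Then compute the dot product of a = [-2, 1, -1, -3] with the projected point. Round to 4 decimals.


Step 1: Compute ||x|| (intermediates to 6 decimals).
||x|| = sqrt((-6.9917)^2 + 7.4903^2 + 4.4866^2 + (-4.7937)^2) = 12.169536
Step 2: Project.
Since ||x|| > R, scale = R/||x|| = 2/12.169536 = 0.164345, proj(x) = scale * x
proj(x) = [-1.149051, 1.230993, 0.73735, -0.787821]
Step 3: Dot product.
a^T * proj(x) = -2*(-1.149051) + 1*1.230993 - 1*0.73735 - 3*(-0.787821) = 5.1552


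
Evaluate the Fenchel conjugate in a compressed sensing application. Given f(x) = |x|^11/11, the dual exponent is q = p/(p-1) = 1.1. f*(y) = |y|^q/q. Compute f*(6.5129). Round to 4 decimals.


The conjugate exponent q satisfies 1/p + 1/q = 1.
p = 11, so q = 11/(11 - 1) = 1.1
|y|^q = 6.5129^1.1 = 7.8551
f*(6.5129) = 7.8551 / 1.1 = 7.141


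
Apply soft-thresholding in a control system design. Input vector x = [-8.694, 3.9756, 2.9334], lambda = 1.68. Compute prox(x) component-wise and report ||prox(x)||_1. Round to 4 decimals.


Soft-thresholding with lambda = 1.68:
prox(-8.694) = sign(-8.694)*max(|-8.694| - 1.68, 0) = -7.014
prox(3.9756) = sign(3.9756)*max(|3.9756| - 1.68, 0) = 2.2956
prox(2.9334) = sign(2.9334)*max(|2.9334| - 1.68, 0) = 1.2534
prox(x) = [-7.014, 2.2956, 1.2534]
||prox(x)||_1 = 7.014 + 2.2956 + 1.2534 = 10.563


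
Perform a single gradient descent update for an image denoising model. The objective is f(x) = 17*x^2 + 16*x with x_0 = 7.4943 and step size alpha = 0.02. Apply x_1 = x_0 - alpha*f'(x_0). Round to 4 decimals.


We compute the gradient at x_0 and apply the update.
f'(x) = 34*x + 16
f'(7.4943) = 34*7.4943 + 16 = 270.8062
x_1 = 7.4943 - 0.02*270.8062 = 2.0782


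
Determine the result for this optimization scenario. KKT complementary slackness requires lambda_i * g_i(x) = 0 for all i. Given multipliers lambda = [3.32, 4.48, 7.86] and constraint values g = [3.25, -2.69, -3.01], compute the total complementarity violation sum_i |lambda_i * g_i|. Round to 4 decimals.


KKT complementary slackness check:
lambda_1 * g_1 = 3.32 * 3.25 = 10.79
lambda_2 * g_2 = 4.48 * -2.69 = -12.0512
lambda_3 * g_3 = 7.86 * -3.01 = -23.6586
Total violation = 10.79 + 12.0512 + 23.6586 = 46.4998


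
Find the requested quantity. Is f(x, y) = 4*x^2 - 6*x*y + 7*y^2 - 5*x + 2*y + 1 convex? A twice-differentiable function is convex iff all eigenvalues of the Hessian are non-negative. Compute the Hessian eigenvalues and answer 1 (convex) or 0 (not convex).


The Hessian of f(x,y) = 4*x^2 - 6*x*y + 7*y^2 - 5*x + 2*y + 1 is:
H = [[8, -6], [-6, 14]]
Trace = 8 + 14 = 22
Determinant = 8*14 - (-6)^2 = 76
Discriminant = (22)^2 - 4*76 = 180.0
Eigenvalues: lambda_1 = 4.2918, lambda_2 = 17.7082
The function is convex.

1


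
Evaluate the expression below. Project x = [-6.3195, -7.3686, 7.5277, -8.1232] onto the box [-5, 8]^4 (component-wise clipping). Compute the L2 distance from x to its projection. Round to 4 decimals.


Project each component onto [-5, 8].
clip(-6.3195) = -5.0, clip(-7.3686) = -5.0, clip(7.5277) = 7.5277, clip(-8.1232) = -5.0
Projection = [-5.0, -5.0, 7.5277, -5.0]
Squared diffs: [1.7411, 5.6103, 0.0, 9.7544]
Distance = sqrt(17.1058) = 4.1359


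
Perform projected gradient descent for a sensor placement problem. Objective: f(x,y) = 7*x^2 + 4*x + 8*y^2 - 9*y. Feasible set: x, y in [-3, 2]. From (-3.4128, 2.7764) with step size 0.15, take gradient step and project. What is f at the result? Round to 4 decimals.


Step 1: Compute gradient at (-3.4128, 2.7764).
grad_x = 2*7*-3.4128 + 4 = -43.7792
grad_y = 2*8*2.7764 - 9 = 35.4224
Step 2: Gradient step.
x_raw = -3.4128 - 0.15*-43.7792 = 3.1541
y_raw = 2.7764 - 0.15*35.4224 = -2.537
Step 3: Project onto [-3, 2].
x_proj = clip(3.1541) = 2.0
y_proj = clip(-2.537) = -2.537
Step 4: Evaluate f.
f(2.0, -2.537) = 110.322


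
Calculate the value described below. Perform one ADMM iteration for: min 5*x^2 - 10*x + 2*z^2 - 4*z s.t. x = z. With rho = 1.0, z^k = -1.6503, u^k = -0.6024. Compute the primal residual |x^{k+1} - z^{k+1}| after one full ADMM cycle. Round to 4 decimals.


ADMM iteration with rho = 1.0, z^k = -1.6503, u^k = -0.6024
Step 1: x-update.
Minimize 5*x^2 - 10*x + (1.0/2)*(x + 1.6503 - 0.6024)^2
FOC: (2*5 + 1.0)*x = 10 + 1.0*(-1.6503 + 0.6024)
x^{k+1} = 0.8138
Step 2: z-update.
Minimize 2*z^2 - 4*z + (1.0/2)*(0.8138 - z - 0.6024)^2
FOC: (2*2 + 1.0)*z = 4 + 1.0*(0.8138 - 0.6024)
z^{k+1} = 0.8423
Step 3: u-update.
u^{k+1} = -0.6024 + 0.8138 - 0.8423 = -0.6309
Step 4: Primal residual = |0.8138 - 0.8423| = 0.0285


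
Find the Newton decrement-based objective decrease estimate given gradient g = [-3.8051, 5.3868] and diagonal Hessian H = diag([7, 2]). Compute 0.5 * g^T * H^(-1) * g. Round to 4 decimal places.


Step 1: H is diagonal, so H^(-1) * g = [-0.5436, 2.6934].
Step 2: g^T H^(-1) g = sum_i g_i^2 / H_ii
  = (-3.8051)^2/7 + (5.3868)^2/2
  = 2.0684 + 14.5088 = 16.5772
Step 3: Objective decrease = 0.5 * g^T H^(-1) g = 8.2886


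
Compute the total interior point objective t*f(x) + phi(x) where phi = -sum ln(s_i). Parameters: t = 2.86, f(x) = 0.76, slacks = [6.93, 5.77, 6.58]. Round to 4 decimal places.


Step 1: Compute log-barrier.
ln values: [1.9359, 1.7527, 1.884]
phi = -(1.9359 + 1.7527 + 1.884) = -5.5726
Step 2: Compute augmented objective.
t*f(x) = 2.86*0.76 = 2.1736
Total = 2.1736 - 5.5726 = -3.399


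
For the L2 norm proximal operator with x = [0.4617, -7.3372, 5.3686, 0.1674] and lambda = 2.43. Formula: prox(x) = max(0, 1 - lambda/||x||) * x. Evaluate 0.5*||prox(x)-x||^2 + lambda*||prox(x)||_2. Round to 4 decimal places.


Step 1: Compute ||x||.
||x|| = 9.1048
Step 2: Compute scaling factor.
scale = max(0, 1 - 2.43/9.1048) = 0.7331
Step 3: prox(x) = [0.3385, -5.379, 3.9358, 0.1227]
||prox(x)|| = 6.6748
Step 4: Proximal objective.
0.5*||prox-x||^2 = 2.9525
lambda*||prox|| = 16.2198
Total = 19.1722


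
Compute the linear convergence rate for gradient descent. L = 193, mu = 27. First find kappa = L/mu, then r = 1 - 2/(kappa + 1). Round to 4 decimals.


Step 1: Compute the condition number.
kappa = L/mu = 193/27 = 7.1481
Step 2: Compute the convergence rate.
r = 1 - 2/(kappa + 1) = 1 - 2*mu/(L + mu) = (L - mu)/(L + mu) = 166/220 = 0.7545


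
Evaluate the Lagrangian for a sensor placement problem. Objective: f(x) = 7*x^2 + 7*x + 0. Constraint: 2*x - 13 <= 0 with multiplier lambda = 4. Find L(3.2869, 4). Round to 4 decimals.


Step 1: Evaluate f(x).
f(3.2869) = 7*3.2869^2 + 7*3.2869 + 0 = 98.6343
Step 2: Evaluate g(x).
g(3.2869) = 2*3.2869 - 13 = -6.4262
Step 3: Compute Lagrangian.
L = 98.6343 + 4*-6.4262 = 72.9295


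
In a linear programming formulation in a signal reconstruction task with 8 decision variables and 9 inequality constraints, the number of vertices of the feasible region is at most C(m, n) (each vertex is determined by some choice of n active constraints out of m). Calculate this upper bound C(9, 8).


Each vertex corresponds to some choice of n active constraints out of m, so the number of vertices is at most C(m, n) = m! / (n!(m-n)!).
m = 9, n = 8
Numerator: 9 * 8 * 7 * 6 * 5 * 4 * 3 * 2
Denominator: 8! = 40320
C(9, 8) = 9


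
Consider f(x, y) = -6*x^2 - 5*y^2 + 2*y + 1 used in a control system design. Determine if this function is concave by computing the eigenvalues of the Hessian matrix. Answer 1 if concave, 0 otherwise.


The Hessian of f(x,y) = -6*x^2 - 5*y^2 + 2*y + 1 is:
H = [[-12, 0], [0, -10]]
Trace = -12 - 10 = -22
Determinant = -12*-10 - (0)^2 = 120
Discriminant = (-22)^2 - 4*120 = 4.0
Eigenvalues: lambda_1 = -12.0, lambda_2 = -10.0
The function is concave.

1


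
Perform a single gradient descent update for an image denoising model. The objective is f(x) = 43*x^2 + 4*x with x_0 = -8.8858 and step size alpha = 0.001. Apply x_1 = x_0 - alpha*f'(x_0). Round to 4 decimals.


We compute the gradient at x_0 and apply the update.
f'(x) = 86*x + 4
f'(-8.8858) = 86*-8.8858 + 4 = -760.1788
x_1 = -8.8858 - 0.001*-760.1788 = -8.1256


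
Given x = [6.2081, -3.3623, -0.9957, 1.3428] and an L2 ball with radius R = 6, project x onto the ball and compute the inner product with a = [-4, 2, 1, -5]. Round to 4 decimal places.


Step 1: Compute ||x|| (intermediates to 6 decimals).
||x|| = sqrt(6.2081^2 + (-3.3623)^2 + (-0.9957)^2 + 1.3428^2) = 7.25535
Step 2: Project.
Since ||x|| > R, scale = R/||x|| = 6/7.25535 = 0.826976, proj(x) = scale * x
proj(x) = [5.13395, -2.780541, -0.82342, 1.110463]
Step 3: Dot product.
a^T * proj(x) = -4*5.13395 + 2*(-2.780541) + 1*(-0.82342) - 5*1.110463 = -32.4726


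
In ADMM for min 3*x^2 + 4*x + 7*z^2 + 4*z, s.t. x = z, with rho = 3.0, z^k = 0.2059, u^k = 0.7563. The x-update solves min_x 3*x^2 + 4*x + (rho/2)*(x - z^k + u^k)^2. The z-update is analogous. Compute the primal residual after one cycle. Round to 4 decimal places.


ADMM iteration with rho = 3.0, z^k = 0.2059, u^k = 0.7563
Step 1: x-update.
Minimize 3*x^2 + 4*x + (3.0/2)*(x - 0.2059 + 0.7563)^2
FOC: (2*3 + 3.0)*x = -4 + 3.0*(0.2059 - 0.7563)
x^{k+1} = -0.6279
Step 2: z-update.
Minimize 7*z^2 + 4*z + (3.0/2)*(-0.6279 - z + 0.7563)^2
FOC: (2*7 + 3.0)*z = -4 + 3.0*(-0.6279 + 0.7563)
z^{k+1} = -0.2126
Step 3: u-update.
u^{k+1} = 0.7563 - 0.6279 + 0.2126 = 0.341
Step 4: Primal residual = |-0.6279 + 0.2126| = 0.4153


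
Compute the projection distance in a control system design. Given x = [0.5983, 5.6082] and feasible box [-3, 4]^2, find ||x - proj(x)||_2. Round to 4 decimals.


Project each component onto [-3, 4].
clip(0.5983) = 0.5983, clip(5.6082) = 4.0
Projection = [0.5983, 4.0]
Squared diffs: [0.0, 2.5863]
Distance = sqrt(2.5863) = 1.6082


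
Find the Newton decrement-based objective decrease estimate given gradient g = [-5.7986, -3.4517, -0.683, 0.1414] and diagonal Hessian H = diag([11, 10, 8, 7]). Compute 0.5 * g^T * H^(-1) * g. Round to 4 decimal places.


Step 1: H is diagonal, so H^(-1) * g = [-0.5271, -0.3452, -0.0854, 0.0202].
Step 2: g^T H^(-1) g = sum_i g_i^2 / H_ii
  = (-5.7986)^2/11 + (-3.4517)^2/10 + (-0.683)^2/8 + (0.1414)^2/7
  = 3.0567 + 1.1914 + 0.0583 + 0.0029 = 4.3093
Step 3: Objective decrease = 0.5 * g^T H^(-1) g = 2.1546


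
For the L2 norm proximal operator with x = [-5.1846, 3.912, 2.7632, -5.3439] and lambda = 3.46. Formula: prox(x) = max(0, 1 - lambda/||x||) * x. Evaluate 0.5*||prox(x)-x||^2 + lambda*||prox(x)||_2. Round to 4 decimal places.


Step 1: Compute ||x||.
||x|| = 8.853
Step 2: Compute scaling factor.
scale = max(0, 1 - 3.46/8.853) = 0.6092
Step 3: prox(x) = [-3.1583, 2.3831, 1.6833, -3.2554]
||prox(x)|| = 5.393
Step 4: Proximal objective.
0.5*||prox-x||^2 = 5.9858
lambda*||prox|| = 18.6598
Total = 24.6457


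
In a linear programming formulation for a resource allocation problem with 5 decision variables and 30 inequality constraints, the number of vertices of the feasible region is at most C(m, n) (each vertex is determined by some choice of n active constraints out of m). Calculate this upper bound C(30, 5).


Each vertex corresponds to some choice of n active constraints out of m, so the number of vertices is at most C(m, n) = m! / (n!(m-n)!).
m = 30, n = 5
Numerator: 30 * 29 * 28 * 27 * 26
Denominator: 5! = 120
C(30, 5) = 142506


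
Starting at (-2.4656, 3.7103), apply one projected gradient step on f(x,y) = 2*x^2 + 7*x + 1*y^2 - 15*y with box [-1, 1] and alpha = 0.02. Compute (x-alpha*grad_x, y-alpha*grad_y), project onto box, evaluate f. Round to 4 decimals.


Step 1: Compute gradient at (-2.4656, 3.7103).
grad_x = 2*2*-2.4656 + 7 = -2.8624
grad_y = 2*1*3.7103 - 15 = -7.5794
Step 2: Gradient step.
x_raw = -2.4656 - 0.02*-2.8624 = -2.4084
y_raw = 3.7103 - 0.02*-7.5794 = 3.8619
Step 3: Project onto [-1, 1].
x_proj = clip(-2.4084) = -1.0
y_proj = clip(3.8619) = 1.0
Step 4: Evaluate f.
f(-1.0, 1.0) = -19.0


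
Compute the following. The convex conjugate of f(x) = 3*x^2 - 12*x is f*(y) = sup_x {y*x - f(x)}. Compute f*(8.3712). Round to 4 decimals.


f*(y) = sup_x {y*x - a*x^2 - b*x} = sup_x {(y-b)*x - a*x^2}
FOC: (y - b) - 2a*x = 0 => x* = (y - b)/(2a)
x* = (8.3712 + 12)/(2*3) = 3.3952
f*(8.3712) = (y-b)^2/(4a) = (8.3712 + 12)^2/(4*3)
= 414.9858/12 = 34.5821


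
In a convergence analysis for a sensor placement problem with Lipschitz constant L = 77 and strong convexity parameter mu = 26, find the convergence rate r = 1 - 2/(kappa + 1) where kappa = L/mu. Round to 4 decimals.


Step 1: Compute the condition number.
kappa = L/mu = 77/26 = 2.9615
Step 2: Compute the convergence rate.
r = 1 - 2/(kappa + 1) = 1 - 2*mu/(L + mu) = (L - mu)/(L + mu) = 51/103 = 0.4951


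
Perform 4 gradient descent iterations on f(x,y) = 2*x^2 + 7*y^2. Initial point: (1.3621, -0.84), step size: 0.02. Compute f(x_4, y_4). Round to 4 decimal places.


Gradient descent on f(x,y) = 2*x^2 + 7*y^2.
Starting point: (1.3621, -0.84), alpha = 0.02
Step 1: grad_x = 2*2*1.3621 = 5.4484, grad_y = 2*7*-0.84 = -11.76
  x_1 = 1.3621 - 0.02*5.4484 = 1.2531
  y_1 = -0.84 - 0.02*-11.76 = -0.6048
Step 2: grad_x = 2*2*1.2531 = 5.0125, grad_y = 2*7*-0.6048 = -8.4672
  x_2 = 1.2531 - 0.02*5.0125 = 1.1529
  y_2 = -0.6048 - 0.02*-8.4672 = -0.4355
Step 3: grad_x = 2*2*1.1529 = 4.6115, grad_y = 2*7*-0.4355 = -6.0964
  x_3 = 1.1529 - 0.02*4.6115 = 1.0607
  y_3 = -0.4355 - 0.02*-6.0964 = -0.3135
Step 4: grad_x = 2*2*1.0607 = 4.2426, grad_y = 2*7*-0.3135 = -4.3894
  x_4 = 1.0607 - 0.02*4.2426 = 0.9758
  y_4 = -0.3135 - 0.02*-4.3894 = -0.2257
f(0.9758, -0.2257) = 2*0.9758^2 + 7*(-0.2257)^2 = 2.2611


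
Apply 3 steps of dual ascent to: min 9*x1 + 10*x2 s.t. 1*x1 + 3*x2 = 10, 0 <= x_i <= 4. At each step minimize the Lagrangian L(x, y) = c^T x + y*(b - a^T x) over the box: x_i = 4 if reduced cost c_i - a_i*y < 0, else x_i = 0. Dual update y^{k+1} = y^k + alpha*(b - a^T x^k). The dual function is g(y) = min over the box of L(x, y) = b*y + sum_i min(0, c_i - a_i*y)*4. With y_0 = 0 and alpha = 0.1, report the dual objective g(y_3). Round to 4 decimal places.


Dual ascent for LP: min 9*x1 + 10*x2, 1*x1 + 3*x2 = 10, 0 <= x_i <= 4
Step 1: y^k = 0.0, reduced costs: (9.0, 10.0)
  x^k = (0.0, 0.0), subgradient = b - a^T x = 10.0
  y^{k+1} = 0.0 + 0.1*10.0 = 1.0
Step 2: y^k = 1.0, reduced costs: (8.0, 7.0)
  x^k = (0.0, 0.0), subgradient = b - a^T x = 10.0
  y^{k+1} = 1.0 + 0.1*10.0 = 2.0
Step 3: y^k = 2.0, reduced costs: (7.0, 4.0)
  x^k = (0.0, 0.0), subgradient = b - a^T x = 10.0
  y^{k+1} = 2.0 + 0.1*10.0 = 3.0
Dual objective at y_3 = 3.0: reduced costs (6.0, 1.0), box minimizer x = (0.0, 0.0)
g(y_3) = b*y + (c1 - a1*y)*x1 + (c2 - a2*y)*x2 = 10*3.0 + 6.0*0.0 + 1.0*0.0 = 30.0 + 0.0 + 0.0 = 30.0


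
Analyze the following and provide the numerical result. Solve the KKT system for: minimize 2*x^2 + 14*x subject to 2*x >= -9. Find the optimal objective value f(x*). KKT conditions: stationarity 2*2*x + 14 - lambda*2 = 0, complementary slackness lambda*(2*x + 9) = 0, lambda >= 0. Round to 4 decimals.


Step 1: Try lambda = 0 (constraint inactive).
Stationarity: 2*2*x + 14 = 0
x* = -14/(2*2) = -3.5
Check constraint: 2*-3.5 = -7.0 >= -9 -- satisfied.
Step 2: Compute optimal value.
f(x*) = 2*(-3.5)^2 + 14*(-3.5) = -24.5


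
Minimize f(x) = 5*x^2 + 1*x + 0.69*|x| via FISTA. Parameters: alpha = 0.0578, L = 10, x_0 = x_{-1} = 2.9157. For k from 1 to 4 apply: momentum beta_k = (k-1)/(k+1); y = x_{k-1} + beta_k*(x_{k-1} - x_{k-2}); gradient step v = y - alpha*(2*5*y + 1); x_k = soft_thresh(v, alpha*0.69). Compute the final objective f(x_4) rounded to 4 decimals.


FISTA on f(x) = 5*x^2 + 1*x + 0.69*|x|
L = 10, alpha = 0.0578
Iteration 1: beta = 0.0, y = 2.9157 + 0.0*(2.9157 - 2.9157) = 2.9157
  grad(y) = 30.157, v = y - alpha*grad = 1.1726
  prox(v) = soft_thresh(1.1726, 0.0399) = 1.1327
Iteration 2: beta = 0.3333, y = 1.1327 + 0.3333*(1.1327 - 2.9157) = 0.5384
  grad(y) = 6.3842, v = y - alpha*grad = 0.1694
  prox(v) = soft_thresh(0.1694, 0.0399) = 0.1295
Iteration 3: beta = 0.5, y = 0.1295 + 0.5*(0.1295 - 1.1327) = -0.3721
  grad(y) = -2.7207, v = y - alpha*grad = -0.2148
  prox(v) = soft_thresh(-0.2148, 0.0399) = -0.1749
Iteration 4: beta = 0.6, y = -0.1749 + 0.6*(-0.1749 - 0.1295) = -0.3576
  grad(y) = -2.5761, v = y - alpha*grad = -0.2087
  prox(v) = soft_thresh(-0.2087, 0.0399) = -0.1688
f(x_4) = 5*(-0.1688)^2 + 1*(-0.1688) + 0.69*|-0.1688| = 0.0902


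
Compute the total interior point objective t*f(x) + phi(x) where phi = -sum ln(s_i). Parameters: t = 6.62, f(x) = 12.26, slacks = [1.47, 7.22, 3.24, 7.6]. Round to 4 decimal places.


Step 1: Compute log-barrier.
ln values: [0.3853, 1.9769, 1.1756, 2.0281]
phi = -(0.3853 + 1.9769 + 1.1756 + 2.0281) = -5.5658
Step 2: Compute augmented objective.
t*f(x) = 6.62*12.26 = 81.1612
Total = 81.1612 - 5.5658 = 75.5954


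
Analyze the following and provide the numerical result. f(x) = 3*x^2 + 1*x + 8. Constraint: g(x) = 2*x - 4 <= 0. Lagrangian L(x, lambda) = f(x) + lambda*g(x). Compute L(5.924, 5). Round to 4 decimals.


Step 1: Evaluate f(x).
f(5.924) = 3*5.924^2 + 1*5.924 + 8 = 119.2053
Step 2: Evaluate g(x).
g(5.924) = 2*5.924 - 4 = 7.848
Step 3: Compute Lagrangian.
L = 119.2053 + 5*7.848 = 158.4453


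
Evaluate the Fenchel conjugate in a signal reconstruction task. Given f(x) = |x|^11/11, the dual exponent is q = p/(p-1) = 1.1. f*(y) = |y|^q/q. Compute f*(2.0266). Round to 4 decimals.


The conjugate exponent q satisfies 1/p + 1/q = 1.
p = 11, so q = 11/(11 - 1) = 1.1
|y|^q = 2.0266^1.1 = 2.1749
f*(2.0266) = 2.1749 / 1.1 = 1.9772


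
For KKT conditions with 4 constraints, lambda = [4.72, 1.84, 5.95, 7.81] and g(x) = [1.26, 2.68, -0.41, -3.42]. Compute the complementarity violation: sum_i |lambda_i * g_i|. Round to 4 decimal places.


KKT complementary slackness check:
lambda_1 * g_1 = 4.72 * 1.26 = 5.9472
lambda_2 * g_2 = 1.84 * 2.68 = 4.9312
lambda_3 * g_3 = 5.95 * -0.41 = -2.4395
lambda_4 * g_4 = 7.81 * -3.42 = -26.7102
Total violation = 5.9472 + 4.9312 + 2.4395 + 26.7102 = 40.0281


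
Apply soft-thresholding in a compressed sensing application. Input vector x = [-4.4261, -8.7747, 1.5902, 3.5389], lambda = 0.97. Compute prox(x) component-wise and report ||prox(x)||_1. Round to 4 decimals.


Soft-thresholding with lambda = 0.97:
prox(-4.4261) = sign(-4.4261)*max(|-4.4261| - 0.97, 0) = -3.4561
prox(-8.7747) = sign(-8.7747)*max(|-8.7747| - 0.97, 0) = -7.8047
prox(1.5902) = sign(1.5902)*max(|1.5902| - 0.97, 0) = 0.6202
prox(3.5389) = sign(3.5389)*max(|3.5389| - 0.97, 0) = 2.5689
prox(x) = [-3.4561, -7.8047, 0.6202, 2.5689]
||prox(x)||_1 = 3.4561 + 7.8047 + 0.6202 + 2.5689 = 14.4499


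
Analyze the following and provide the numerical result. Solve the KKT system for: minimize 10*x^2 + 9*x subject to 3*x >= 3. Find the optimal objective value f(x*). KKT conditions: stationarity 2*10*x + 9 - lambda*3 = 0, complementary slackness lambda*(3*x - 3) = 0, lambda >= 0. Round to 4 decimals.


Step 1: Try lambda = 0 (constraint inactive).
x_unc = -9/(2*10) = -0.45
Check: 3*-0.45 = -1.35 < 3 -- violated!
Step 2: Constraint must be active: 3*x = 3
x* = 3/3 = 1.0
lambda = (2*10*1.0 + 9)/3 = 9.6667
Step 3: Compute optimal value.
f(x*) = 10*1.0^2 + 9*1.0 = 19.0


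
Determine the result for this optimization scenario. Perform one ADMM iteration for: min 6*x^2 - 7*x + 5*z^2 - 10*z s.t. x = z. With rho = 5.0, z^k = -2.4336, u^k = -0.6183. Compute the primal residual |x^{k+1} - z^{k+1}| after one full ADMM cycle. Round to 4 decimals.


ADMM iteration with rho = 5.0, z^k = -2.4336, u^k = -0.6183
Step 1: x-update.
Minimize 6*x^2 - 7*x + (5.0/2)*(x + 2.4336 - 0.6183)^2
FOC: (2*6 + 5.0)*x = 7 + 5.0*(-2.4336 + 0.6183)
x^{k+1} = -0.1221
Step 2: z-update.
Minimize 5*z^2 - 10*z + (5.0/2)*(-0.1221 - z - 0.6183)^2
FOC: (2*5 + 5.0)*z = 10 + 5.0*(-0.1221 - 0.6183)
z^{k+1} = 0.4199
Step 3: u-update.
u^{k+1} = -0.6183 - 0.1221 - 0.4199 = -1.1603
Step 4: Primal residual = |-0.1221 - 0.4199| = 0.542


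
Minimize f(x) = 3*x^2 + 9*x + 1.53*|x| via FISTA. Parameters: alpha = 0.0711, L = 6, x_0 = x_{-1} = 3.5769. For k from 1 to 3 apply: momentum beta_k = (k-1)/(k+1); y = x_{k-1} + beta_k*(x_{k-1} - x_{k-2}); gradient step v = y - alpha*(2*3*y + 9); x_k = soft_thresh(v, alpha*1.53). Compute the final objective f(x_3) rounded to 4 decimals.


FISTA on f(x) = 3*x^2 + 9*x + 1.53*|x|
L = 6, alpha = 0.0711
Iteration 1: beta = 0.0, y = 3.5769 + 0.0*(3.5769 - 3.5769) = 3.5769
  grad(y) = 30.4614, v = y - alpha*grad = 1.4111
  prox(v) = soft_thresh(1.4111, 0.1088) = 1.3023
Iteration 2: beta = 0.3333, y = 1.3023 + 0.3333*(1.3023 - 3.5769) = 0.5441
  grad(y) = 12.2647, v = y - alpha*grad = -0.3279
  prox(v) = soft_thresh(-0.3279, 0.1088) = -0.2191
Iteration 3: beta = 0.5, y = -0.2191 + 0.5*(-0.2191 - 1.3023) = -0.9798
  grad(y) = 3.121, v = y - alpha*grad = -1.2017
  prox(v) = soft_thresh(-1.2017, 0.1088) = -1.093
f(x_3) = 3*(-1.093)^2 + 9*(-1.093) + 1.53*|-1.093| = -4.5807


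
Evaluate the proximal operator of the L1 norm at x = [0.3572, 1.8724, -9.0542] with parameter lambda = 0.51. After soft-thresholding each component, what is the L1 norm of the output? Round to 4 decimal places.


Soft-thresholding with lambda = 0.51:
prox(0.3572) = sign(0.3572)*max(|0.3572| - 0.51, 0) = 0.0
prox(1.8724) = sign(1.8724)*max(|1.8724| - 0.51, 0) = 1.3624
prox(-9.0542) = sign(-9.0542)*max(|-9.0542| - 0.51, 0) = -8.5442
prox(x) = [0.0, 1.3624, -8.5442]
||prox(x)||_1 = 0.0 + 1.3624 + 8.5442 = 9.9066


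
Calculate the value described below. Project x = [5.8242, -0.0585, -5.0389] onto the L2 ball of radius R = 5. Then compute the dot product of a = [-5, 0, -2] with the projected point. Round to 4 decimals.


Step 1: Compute ||x|| (intermediates to 6 decimals).
||x|| = sqrt(5.8242^2 + (-0.0585)^2 + (-5.0389)^2) = 7.701639
Step 2: Project.
Since ||x|| > R, scale = R/||x|| = 5/7.701639 = 0.649212, proj(x) = scale * x
proj(x) = [3.781141, -0.037979, -3.271314]
Step 3: Dot product.
a^T * proj(x) = -5*3.781141 + 0*(-0.037979) - 2*(-3.271314) = -12.3631


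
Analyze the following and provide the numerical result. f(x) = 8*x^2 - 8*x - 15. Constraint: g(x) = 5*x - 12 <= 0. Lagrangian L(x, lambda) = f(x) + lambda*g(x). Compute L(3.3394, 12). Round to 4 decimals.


Step 1: Evaluate f(x).
f(3.3394) = 8*3.3394^2 - 8*3.3394 - 15 = 47.4975
Step 2: Evaluate g(x).
g(3.3394) = 5*3.3394 - 12 = 4.697
Step 3: Compute Lagrangian.
L = 47.4975 + 12*4.697 = 103.8615


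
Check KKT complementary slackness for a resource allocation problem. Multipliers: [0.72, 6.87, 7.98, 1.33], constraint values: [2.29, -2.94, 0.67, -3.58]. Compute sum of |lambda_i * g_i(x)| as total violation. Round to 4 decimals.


KKT complementary slackness check:
lambda_1 * g_1 = 0.72 * 2.29 = 1.6488
lambda_2 * g_2 = 6.87 * -2.94 = -20.1978
lambda_3 * g_3 = 7.98 * 0.67 = 5.3466
lambda_4 * g_4 = 1.33 * -3.58 = -4.7614
Total violation = 1.6488 + 20.1978 + 5.3466 + 4.7614 = 31.9546


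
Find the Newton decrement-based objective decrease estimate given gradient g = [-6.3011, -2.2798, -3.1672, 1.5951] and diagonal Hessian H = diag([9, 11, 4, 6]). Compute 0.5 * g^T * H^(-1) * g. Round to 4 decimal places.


Step 1: H is diagonal, so H^(-1) * g = [-0.7001, -0.2073, -0.7918, 0.2659].
Step 2: g^T H^(-1) g = sum_i g_i^2 / H_ii
  = (-6.3011)^2/9 + (-2.2798)^2/11 + (-3.1672)^2/4 + (1.5951)^2/6
  = 4.4115 + 0.4725 + 2.5078 + 0.4241 = 7.8159
Step 3: Objective decrease = 0.5 * g^T H^(-1) g = 3.9079


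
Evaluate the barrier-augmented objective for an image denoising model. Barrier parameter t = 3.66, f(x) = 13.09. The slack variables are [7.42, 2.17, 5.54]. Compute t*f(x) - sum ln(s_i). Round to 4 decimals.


Step 1: Compute log-barrier.
ln values: [2.0042, 0.7747, 1.712]
phi = -(2.0042 + 0.7747 + 1.712) = -4.4909
Step 2: Compute augmented objective.
t*f(x) = 3.66*13.09 = 47.9094
Total = 47.9094 - 4.4909 = 43.4185


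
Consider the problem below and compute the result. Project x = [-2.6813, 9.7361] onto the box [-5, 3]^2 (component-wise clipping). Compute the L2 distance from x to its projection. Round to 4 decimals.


Project each component onto [-5, 3].
clip(-2.6813) = -2.6813, clip(9.7361) = 3.0
Projection = [-2.6813, 3.0]
Squared diffs: [0.0, 45.375]
Distance = sqrt(45.375) = 6.7361


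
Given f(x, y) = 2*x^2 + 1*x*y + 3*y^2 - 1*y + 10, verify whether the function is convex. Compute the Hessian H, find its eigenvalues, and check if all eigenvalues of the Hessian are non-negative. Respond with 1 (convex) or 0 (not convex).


The Hessian of f(x,y) = 2*x^2 + 1*x*y + 3*y^2 - 1*y + 10 is:
H = [[4, 1], [1, 6]]
Trace = 4 + 6 = 10
Determinant = 4*6 - (1)^2 = 23
Discriminant = (10)^2 - 4*23 = 8.0
Eigenvalues: lambda_1 = 3.5858, lambda_2 = 6.4142
The function is convex.

1


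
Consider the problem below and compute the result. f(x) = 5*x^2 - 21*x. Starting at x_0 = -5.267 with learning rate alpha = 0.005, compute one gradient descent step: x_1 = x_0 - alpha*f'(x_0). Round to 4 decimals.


We compute the gradient at x_0 and apply the update.
f'(x) = 10*x - 21
f'(-5.267) = 10*-5.267 - 21 = -73.67
x_1 = -5.267 - 0.005*-73.67 = -4.8987


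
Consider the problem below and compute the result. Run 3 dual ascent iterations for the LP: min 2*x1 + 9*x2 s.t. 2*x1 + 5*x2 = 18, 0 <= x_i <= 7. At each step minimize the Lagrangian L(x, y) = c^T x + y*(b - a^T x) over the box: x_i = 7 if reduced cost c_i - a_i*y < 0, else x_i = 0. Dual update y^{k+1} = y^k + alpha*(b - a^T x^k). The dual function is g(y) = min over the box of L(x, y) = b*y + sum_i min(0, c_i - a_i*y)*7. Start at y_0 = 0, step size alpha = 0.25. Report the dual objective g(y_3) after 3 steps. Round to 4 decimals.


Dual ascent for LP: min 2*x1 + 9*x2, 2*x1 + 5*x2 = 18, 0 <= x_i <= 7
Step 1: y^k = 0.0, reduced costs: (2.0, 9.0)
  x^k = (0.0, 0.0), subgradient = b - a^T x = 18.0
  y^{k+1} = 0.0 + 0.25*18.0 = 4.5
Step 2: y^k = 4.5, reduced costs: (-7.0, -13.5)
  x^k = (7.0, 7.0), subgradient = b - a^T x = -31.0
  y^{k+1} = 4.5 + 0.25*-31.0 = -3.25
Step 3: y^k = -3.25, reduced costs: (8.5, 25.25)
  x^k = (0.0, 0.0), subgradient = b - a^T x = 18.0
  y^{k+1} = -3.25 + 0.25*18.0 = 1.25
Dual objective at y_3 = 1.25: reduced costs (-0.5, 2.75), box minimizer x = (7.0, 0.0)
g(y_3) = b*y + (c1 - a1*y)*x1 + (c2 - a2*y)*x2 = 18*1.25 + (-0.5)*7.0 + 2.75*0.0 = 22.5 - 3.5 + 0.0 = 19.0


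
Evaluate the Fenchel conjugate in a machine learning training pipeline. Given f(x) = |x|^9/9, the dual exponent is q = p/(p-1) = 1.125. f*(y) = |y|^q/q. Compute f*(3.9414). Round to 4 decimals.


The conjugate exponent q satisfies 1/p + 1/q = 1.
p = 9, so q = 9/(9 - 1) = 1.125
|y|^q = 3.9414^1.125 = 4.6785
f*(3.9414) = 4.6785 / 1.125 = 4.1587


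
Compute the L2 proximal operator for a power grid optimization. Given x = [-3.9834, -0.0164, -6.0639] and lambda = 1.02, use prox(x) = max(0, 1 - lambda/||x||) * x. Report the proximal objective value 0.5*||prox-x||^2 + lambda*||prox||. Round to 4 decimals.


Step 1: Compute ||x||.
||x|| = 7.2552
Step 2: Compute scaling factor.
scale = max(0, 1 - 1.02/7.2552) = 0.8594
Step 3: prox(x) = [-3.4234, -0.0141, -5.2114]
||prox(x)|| = 6.2352
Step 4: Proximal objective.
0.5*||prox-x||^2 = 0.5202
lambda*||prox|| = 6.3599
Total = 6.8802
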